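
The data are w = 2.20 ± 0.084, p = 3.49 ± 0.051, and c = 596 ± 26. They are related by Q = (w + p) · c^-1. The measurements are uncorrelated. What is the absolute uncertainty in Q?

0.000448

Let u = w + p = 5.69. δu = √(δw² + δp²) = √(0.00706 + 0.00260) = 0.0983, so δu/u = 0.0173.
Q is then a monomial in u, c:
δQ/Q = √((δu/u)² + (-1·δc/c)²) = √(0.000298 + 0.00190) = 0.0469
Q = 0.00955, so δQ = 0.0469 × 0.00955 = 0.000448.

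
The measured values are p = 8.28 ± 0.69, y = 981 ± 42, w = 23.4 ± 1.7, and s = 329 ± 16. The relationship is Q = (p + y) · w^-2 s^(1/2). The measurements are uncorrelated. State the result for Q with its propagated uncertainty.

Let u = p + y = 989. δu = √(δp² + δy²) = √(0.476 + 1760) = 42.0, so δu/u = 0.0425.
Q is then a monomial in u, w, s:
δQ/Q = √((δu/u)² + (-2·δw/w)² + (½·δs/s)²) = √(0.00180 + 0.0211 + 0.000591) = 0.153
Q = 32.8, so δQ = 0.153 × 32.8 = 5.02.

32.8 ± 5.02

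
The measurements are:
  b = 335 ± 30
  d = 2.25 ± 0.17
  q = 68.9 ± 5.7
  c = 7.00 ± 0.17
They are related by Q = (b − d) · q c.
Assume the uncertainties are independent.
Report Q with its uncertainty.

(1.60 ± 0.200) × 10^5

Let u = b − d = 333. δu = √(δb² + δd²) = √(900 + 0.0289) = 30.0, so δu/u = 0.0902.
Q is then a monomial in u, q, c:
δQ/Q = √((δu/u)² + (1·δq/q)² + (1·δc/c)²) = √(0.00813 + 0.00684 + 0.000590) = 0.125
Q = 1.6e+05, so δQ = 0.125 × 1.6e+05 = 20000.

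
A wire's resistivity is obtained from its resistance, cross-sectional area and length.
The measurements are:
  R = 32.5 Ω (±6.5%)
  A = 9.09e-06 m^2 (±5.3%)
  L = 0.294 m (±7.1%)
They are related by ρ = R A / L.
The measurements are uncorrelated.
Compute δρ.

Relative error in a monomial: (δρ/ρ)² = Σ (nᵢ · δxᵢ/xᵢ)².
  (1·δR/R)² = (1×0.0650)² = 0.00423;  (1·δA/A)² = (1×0.0530)² = 0.00281;  (-1·δL/L)² = (-1×0.0710)² = 0.00504
δρ/ρ = √(0.0121) = 0.110
ρ = 0.00100 Ω·m, so δρ = 0.110 × 0.00100 = 0.000110 Ω·m.

0.000110 Ω·m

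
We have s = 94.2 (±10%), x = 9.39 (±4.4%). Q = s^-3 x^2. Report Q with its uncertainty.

For a monomial Q ∝ s^-3, x^2, fractional errors add in quadrature:
  (-3·δs/s)² = (-3×0.100)² = 0.0900;  (2·δx/x)² = (2×0.0440)² = 0.00774
δQ/Q = √(0.0977) = 0.313
Q = 0.000105, so δQ = 0.313 × 0.000105 = 3.3e-05.

(1.05 ± 0.330) × 10^-4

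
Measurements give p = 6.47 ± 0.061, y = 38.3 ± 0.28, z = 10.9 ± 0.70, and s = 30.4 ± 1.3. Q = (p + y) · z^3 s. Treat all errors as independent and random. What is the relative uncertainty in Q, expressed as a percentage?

19.7%

Let u = p + y = 44.8. δu = √(δp² + δy²) = √(0.00372 + 0.0784) = 0.287, so δu/u = 0.00640.
Q is then a monomial in u, z, s:
δQ/Q = √((δu/u)² + (3·δz/z)² + (1·δs/s)²) = √(4.1e-05 + 0.0371 + 0.00183) = 0.197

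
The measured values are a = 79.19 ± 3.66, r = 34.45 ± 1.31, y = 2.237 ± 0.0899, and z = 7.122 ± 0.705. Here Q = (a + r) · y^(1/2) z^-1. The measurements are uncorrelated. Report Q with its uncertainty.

Let u = a + r = 113.6. δu = √(δa² + δr²) = √(13.4 + 1.72) = 3.89, so δu/u = 0.0342.
Q is then a monomial in u, y, z:
δQ/Q = √((δu/u)² + (½·δy/y)² + (-1·δz/z)²) = √(0.00117 + 0.000404 + 0.00980) = 0.107
Q = 23.87, so δQ = 0.107 × 23.87 = 2.55.

23.87 ± 2.55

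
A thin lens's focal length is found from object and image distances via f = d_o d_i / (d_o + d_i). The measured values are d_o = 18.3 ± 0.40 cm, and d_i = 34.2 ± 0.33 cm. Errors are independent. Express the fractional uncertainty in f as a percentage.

∂f/∂d_o = (d_i/(d_o+d_i))² = 0.424;  ∂f/∂d_i = (d_o/(d_o+d_i))² = 0.122
δf = √((∂f/∂d_o · δd_o)² + (∂f/∂d_i · δd_i)²) = √(0.0288 + 0.00161) = 0.174 cm
f = 11.9 cm, so δf/f = 0.174/11.9 = 0.0146.

1.46%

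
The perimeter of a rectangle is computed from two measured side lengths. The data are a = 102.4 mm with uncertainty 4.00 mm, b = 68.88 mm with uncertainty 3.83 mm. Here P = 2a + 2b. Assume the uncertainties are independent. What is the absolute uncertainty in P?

11.1 mm

For a sum/difference, combine absolute errors in quadrature:
  (2·δa)² = 64.0;  (2·δb)² = 58.7
δP = √(123) = 11.1 mm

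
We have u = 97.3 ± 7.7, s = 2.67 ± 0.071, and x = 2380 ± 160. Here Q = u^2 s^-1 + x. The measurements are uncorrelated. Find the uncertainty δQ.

Let p = u^2·s^-1 = 3550. δp/p = √((2·δu/u)² + (-1·δs/s)²) = √(0.0251 + 0.000707) = 0.160, so δp = 569.
Q = p + x: δQ = √(δp² + δx²) = √(3.24e+05 + 25600) = 591

591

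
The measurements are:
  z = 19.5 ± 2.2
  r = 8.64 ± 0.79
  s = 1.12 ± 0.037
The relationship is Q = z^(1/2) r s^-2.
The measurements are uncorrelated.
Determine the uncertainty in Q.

Relative error in a monomial: (δQ/Q)² = Σ (nᵢ · δxᵢ/xᵢ)².
  (½·δz/z)² = (0.5×0.113)² = 0.00318;  (1·δr/r)² = (1×0.0914)² = 0.00836;  (-2·δs/s)² = (-2×0.0330)² = 0.00437
δQ/Q = √(0.0159) = 0.126
Q = 30.4, so δQ = 0.126 × 30.4 = 3.84.

3.84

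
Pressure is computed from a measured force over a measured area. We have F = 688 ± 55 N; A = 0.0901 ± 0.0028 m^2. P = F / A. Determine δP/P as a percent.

8.58%

Since P is a product/quotient, work with relative uncertainties:
  (1·δF/F)² = (1×0.0799)² = 0.00639;  (-1·δA/A)² = (-1×0.0311)² = 0.000966
δP/P = √(0.00736) = 0.0858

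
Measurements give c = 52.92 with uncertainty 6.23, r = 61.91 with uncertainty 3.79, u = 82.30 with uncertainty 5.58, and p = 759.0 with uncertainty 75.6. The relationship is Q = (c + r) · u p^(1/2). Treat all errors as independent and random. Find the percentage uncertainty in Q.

Let w = c + r = 114.8. δw = √(δc² + δr²) = √(38.8 + 14.4) = 7.29, so δw/w = 0.0635.
Q is then a monomial in w, u, p:
δQ/Q = √((δw/w)² + (1·δu/u)² + (½·δp/p)²) = √(0.00403 + 0.00460 + 0.00248) = 0.105

10.5%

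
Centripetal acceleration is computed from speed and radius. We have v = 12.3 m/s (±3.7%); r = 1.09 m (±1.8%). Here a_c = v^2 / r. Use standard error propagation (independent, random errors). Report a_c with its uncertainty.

Relative error in a monomial: (δa_c/a_c)² = Σ (nᵢ · δxᵢ/xᵢ)².
  (2·δv/v)² = (2×0.0370)² = 0.00548;  (-1·δr/r)² = (-1×0.0180)² = 0.000324
δa_c/a_c = √(0.00580) = 0.0762
a_c = 139 m/s^2, so δa_c = 0.0762 × 139 = 10.6 m/s^2.

139 ± 10.6 m/s^2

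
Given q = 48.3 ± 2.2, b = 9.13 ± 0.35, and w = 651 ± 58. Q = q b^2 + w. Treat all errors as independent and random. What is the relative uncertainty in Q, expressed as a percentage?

7.78%

Let p = q·b^2 = 4030. δp/p = √((1·δq/q)² + (2·δb/b)²) = √(0.00207 + 0.00588) = 0.0892, so δp = 359.
Q = p + w: δQ = √(δp² + δw²) = √(1.29e+05 + 3360) = 364
Q = 4680, so δQ/Q = 364/4680 = 0.0778.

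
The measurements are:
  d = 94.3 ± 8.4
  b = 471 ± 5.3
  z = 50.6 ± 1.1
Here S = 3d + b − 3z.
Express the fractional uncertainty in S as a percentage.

S is a linear combination, so absolute uncertainties add in quadrature:
  (3·δd)² = 635;  (δb)² = 28.1;  (3·δz)² = 10.9
δS = √(674) = 26.0
S = 602, so δS/S = 26.0/602 = 0.0431.

4.31%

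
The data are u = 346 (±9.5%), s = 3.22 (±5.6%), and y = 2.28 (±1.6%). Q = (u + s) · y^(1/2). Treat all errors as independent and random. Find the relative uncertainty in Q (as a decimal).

0.0945

Let w = u + s = 349. δw = √(δu² + δs²) = √(1080 + 0.0325) = 32.9, so δw/w = 0.0941.
Q is then a monomial in w, y:
δQ/Q = √((δw/w)² + (½·δy/y)²) = √(0.00886 + 6.4e-05) = 0.0945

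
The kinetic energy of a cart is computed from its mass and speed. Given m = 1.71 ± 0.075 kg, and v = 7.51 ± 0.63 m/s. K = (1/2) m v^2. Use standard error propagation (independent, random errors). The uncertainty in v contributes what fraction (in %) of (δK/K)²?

(δK/K)² = (1·δm/m)² + (2·δv/v)²
  m term: (1×0.0439)² = 0.00192
  v term: (2×0.0839)² = 0.0281
Total = 0.0301. Share from v = 0.0281/0.0301 = 0.936.

93.6%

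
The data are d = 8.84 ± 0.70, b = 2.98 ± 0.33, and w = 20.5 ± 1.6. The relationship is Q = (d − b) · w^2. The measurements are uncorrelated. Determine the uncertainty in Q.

504

Let u = d − b = 5.86. δu = √(δd² + δb²) = √(0.490 + 0.109) = 0.774, so δu/u = 0.132.
Q is then a monomial in u, w:
δQ/Q = √((δu/u)² + (2·δw/w)²) = √(0.0174 + 0.0244) = 0.204
Q = 2460, so δQ = 0.204 × 2460 = 504.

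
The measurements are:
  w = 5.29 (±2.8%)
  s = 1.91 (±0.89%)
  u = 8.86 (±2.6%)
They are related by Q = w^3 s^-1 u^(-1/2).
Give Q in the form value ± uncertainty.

For a monomial Q ∝ w^3, s^-1, u^(-1/2), fractional errors add in quadrature:
  (3·δw/w)² = (3×0.0280)² = 0.00706;  (-1·δs/s)² = (-1×0.00890)² = 7.92e-05;  (−½·δu/u)² = (-0.5×0.0260)² = 0.000169
δQ/Q = √(0.00730) = 0.0855
Q = 26.0, so δQ = 0.0855 × 26.0 = 2.23.

26.0 ± 2.23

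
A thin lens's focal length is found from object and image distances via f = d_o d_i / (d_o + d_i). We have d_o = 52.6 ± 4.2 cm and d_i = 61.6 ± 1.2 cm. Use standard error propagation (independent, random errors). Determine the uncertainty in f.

∂f/∂d_o = (d_i/(d_o+d_i))² = 0.291;  ∂f/∂d_i = (d_o/(d_o+d_i))² = 0.212
δf = √((∂f/∂d_o · δd_o)² + (∂f/∂d_i · δd_i)²) = √(1.49 + 0.0648) = 1.25 cm

1.25 cm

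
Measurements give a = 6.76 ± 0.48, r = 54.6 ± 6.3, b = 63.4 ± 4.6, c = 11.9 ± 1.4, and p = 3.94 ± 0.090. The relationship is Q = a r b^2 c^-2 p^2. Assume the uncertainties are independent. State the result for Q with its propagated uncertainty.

(1.63 ± 0.506) × 10^5

Products/powers → add relative errors in quadrature, weighted by exponent:
  (1·δa/a)² = (1×0.0710)² = 0.00504;  (1·δr/r)² = (1×0.115)² = 0.0133;  (2·δb/b)² = (2×0.0726)² = 0.0211;  (-2·δc/c)² = (-2×0.118)² = 0.0554;  (2·δp/p)² = (2×0.0228)² = 0.00209
δQ/Q = √(0.0969) = 0.311
Q = 1.63e+05, so δQ = 0.311 × 1.63e+05 = 50600.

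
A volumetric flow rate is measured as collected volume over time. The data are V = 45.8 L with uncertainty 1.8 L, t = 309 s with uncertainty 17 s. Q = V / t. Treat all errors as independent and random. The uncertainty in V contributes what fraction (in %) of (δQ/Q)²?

33.8%

(δQ/Q)² = (1·δV/V)² + (-1·δt/t)²
  V term: (1×0.0393)² = 0.00154
  t term: (-1×0.0550)² = 0.00303
Total = 0.00457. Share from V = 0.00154/0.00457 = 0.338.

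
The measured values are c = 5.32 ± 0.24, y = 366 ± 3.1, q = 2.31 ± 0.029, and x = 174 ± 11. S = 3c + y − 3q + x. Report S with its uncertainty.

Absolute uncertainties add in quadrature for a linear combination:
  (3·δc)² = 0.518;  (δy)² = 9.61;  (3·δq)² = 0.00757;  (δx)² = 121
δS = √(131) = 11.5
S = 549.

549 ± 11.5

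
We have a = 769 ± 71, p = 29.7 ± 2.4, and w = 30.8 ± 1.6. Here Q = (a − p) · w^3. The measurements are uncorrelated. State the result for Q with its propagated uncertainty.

Let u = a − p = 739. δu = √(δa² + δp²) = √(5040 + 5.76) = 71.0, so δu/u = 0.0961.
Q is then a monomial in u, w:
δQ/Q = √((δu/u)² + (3·δw/w)²) = √(0.00923 + 0.0243) = 0.183
Q = 2.16e+07, so δQ = 0.183 × 2.16e+07 = 3.95e+06.

(2.16 ± 0.395) × 10^7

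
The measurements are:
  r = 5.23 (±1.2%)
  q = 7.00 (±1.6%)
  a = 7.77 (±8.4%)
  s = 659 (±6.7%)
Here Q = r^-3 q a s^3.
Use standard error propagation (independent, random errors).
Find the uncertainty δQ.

Each factor contributes (exponent × relative error)² to (δQ/Q)²:
  (-3·δr/r)² = (-3×0.0120)² = 0.00130;  (1·δq/q)² = (1×0.0160)² = 0.000256;  (1·δa/a)² = (1×0.0840)² = 0.00706;  (3·δs/s)² = (3×0.0670)² = 0.0404
δQ/Q = √(0.0490) = 0.221
Q = 1.09e+08, so δQ = 0.221 × 1.09e+08 = 2.41e+07.

2.41e+07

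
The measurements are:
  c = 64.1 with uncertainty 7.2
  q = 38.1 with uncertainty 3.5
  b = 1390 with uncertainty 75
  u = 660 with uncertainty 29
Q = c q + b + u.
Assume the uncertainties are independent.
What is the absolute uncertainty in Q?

363

Let p = c·q = 2440. δp/p = √((1·δc/c)² + (1·δq/q)²) = √(0.0126 + 0.00844) = 0.145, so δp = 354.
Q = p + b + u: δQ = √(δp² + δb² + δu²) = √(1.26e+05 + 5620 + 841) = 363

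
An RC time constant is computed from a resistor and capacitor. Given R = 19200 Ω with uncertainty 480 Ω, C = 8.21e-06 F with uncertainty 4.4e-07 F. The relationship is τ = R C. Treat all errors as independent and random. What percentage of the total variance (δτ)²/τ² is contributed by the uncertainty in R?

17.9%

(δτ/τ)² = (1·δR/R)² + (1·δC/C)²
  R term: (1×0.0250)² = 0.000625
  C term: (1×0.0536)² = 0.00287
Total = 0.00350. Share from R = 0.000625/0.00350 = 0.179.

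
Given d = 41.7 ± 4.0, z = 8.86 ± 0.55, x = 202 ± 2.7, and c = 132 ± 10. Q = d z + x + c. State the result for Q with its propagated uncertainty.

Let p = d·z = 369. δp/p = √((1·δd/d)² + (1·δz/z)²) = √(0.00920 + 0.00385) = 0.114, so δp = 42.2.
Q = p + x + c: δQ = √(δp² + δx² + δc²) = √(1780 + 7.29 + 100) = 43.5
Q = 703.

703 ± 43.5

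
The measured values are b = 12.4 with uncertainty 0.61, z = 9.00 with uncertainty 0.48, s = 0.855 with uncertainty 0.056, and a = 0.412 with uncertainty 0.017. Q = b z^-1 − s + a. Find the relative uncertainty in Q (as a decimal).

0.124

Let p = b·z^-1 = 1.38. δp/p = √((1·δb/b)² + (-1·δz/z)²) = √(0.00242 + 0.00284) = 0.0726, so δp = 0.1000.
Q = p − s + a: δQ = √(δp² + δs² + δa²) = √(0.00999 + 0.00314 + 0.000289) = 0.116
Q = 0.935, so δQ/Q = 0.116/0.935 = 0.124.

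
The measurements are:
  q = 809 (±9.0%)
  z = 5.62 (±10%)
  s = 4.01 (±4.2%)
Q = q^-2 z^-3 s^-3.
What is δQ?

4.96e-11

Products/powers → add relative errors in quadrature, weighted by exponent:
  (-2·δq/q)² = (-2×0.0900)² = 0.0324;  (-3·δz/z)² = (-3×0.100)² = 0.0900;  (-3·δs/s)² = (-3×0.0420)² = 0.0159
δQ/Q = √(0.138) = 0.372
Q = 1.33e-10, so δQ = 0.372 × 1.33e-10 = 4.96e-11.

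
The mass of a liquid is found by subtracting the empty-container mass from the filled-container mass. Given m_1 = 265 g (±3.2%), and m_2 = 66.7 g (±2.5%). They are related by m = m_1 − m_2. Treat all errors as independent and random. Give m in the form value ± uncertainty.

Sums and differences: (δm)² = Σ (cᵢ δxᵢ)².
  (δm_1)² = 71.9;  (δm_2)² = 2.78
δm = √(74.7) = 8.64 g
m = 198 g.

198 ± 8.64 g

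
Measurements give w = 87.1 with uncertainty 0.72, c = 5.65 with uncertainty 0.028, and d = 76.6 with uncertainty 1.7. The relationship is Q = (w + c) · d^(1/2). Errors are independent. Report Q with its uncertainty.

812 ± 11.0

Let u = w + c = 92.8. δu = √(δw² + δc²) = √(0.518 + 0.000784) = 0.721, so δu/u = 0.00777.
Q is then a monomial in u, d:
δQ/Q = √((δu/u)² + (½·δd/d)²) = √(6.04e-05 + 0.000123) = 0.0135
Q = 812, so δQ = 0.0135 × 812 = 11.0.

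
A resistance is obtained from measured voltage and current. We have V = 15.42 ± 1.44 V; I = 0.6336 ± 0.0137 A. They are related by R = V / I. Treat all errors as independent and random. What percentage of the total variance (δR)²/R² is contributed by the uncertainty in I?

(δR/R)² = (1·δV/V)² + (-1·δI/I)²
  V term: (1×0.0934)² = 0.00872
  I term: (-1×0.0216)² = 0.000468
Total = 0.00919. Share from I = 0.000468/0.00919 = 0.0509.

5.09%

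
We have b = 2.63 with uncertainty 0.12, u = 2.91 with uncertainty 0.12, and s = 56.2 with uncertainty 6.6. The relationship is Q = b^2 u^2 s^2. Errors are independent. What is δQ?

Q is a product of powers, so relative uncertainties combine in quadrature:
  (2·δb/b)² = (2×0.0456)² = 0.00833;  (2·δu/u)² = (2×0.0412)² = 0.00680;  (2·δs/s)² = (2×0.117)² = 0.0552
δQ/Q = √(0.0703) = 0.265
Q = 1.85e+05, so δQ = 0.265 × 1.85e+05 = 49000.

49000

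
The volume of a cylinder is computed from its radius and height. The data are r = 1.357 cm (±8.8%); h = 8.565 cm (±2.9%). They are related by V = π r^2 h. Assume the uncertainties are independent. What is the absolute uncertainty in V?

Products/powers → add relative errors in quadrature, weighted by exponent:
  (2·δr/r)² = (2×0.0880)² = 0.0310;  (1·δh/h)² = (1×0.0290)² = 0.000841
δV/V = √(0.0318) = 0.178
V = 49.55 cm^3, so δV = 0.178 × 49.55 = 8.84 cm^3.

8.84 cm^3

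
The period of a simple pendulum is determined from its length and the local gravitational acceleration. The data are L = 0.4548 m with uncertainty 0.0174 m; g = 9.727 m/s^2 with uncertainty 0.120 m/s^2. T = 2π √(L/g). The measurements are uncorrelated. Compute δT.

Each factor contributes (exponent × relative error)² to (δT/T)²:
  (½·δL/L)² = (0.5×0.0383)² = 0.000366;  (−½·δg/g)² = (-0.5×0.0123)² = 3.8e-05
δT/T = √(0.000404) = 0.0201
T = 1.359 s, so δT = 0.0201 × 1.359 = 0.0273 s.

0.0273 s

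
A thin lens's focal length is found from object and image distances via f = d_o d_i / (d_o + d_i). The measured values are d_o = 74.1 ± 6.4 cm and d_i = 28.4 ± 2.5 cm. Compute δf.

∂f/∂d_o = (d_i/(d_o+d_i))² = 0.0768;  ∂f/∂d_i = (d_o/(d_o+d_i))² = 0.523
δf = √((∂f/∂d_o · δd_o)² + (∂f/∂d_i · δd_i)²) = √(0.241 + 1.71) = 1.40 cm

1.40 cm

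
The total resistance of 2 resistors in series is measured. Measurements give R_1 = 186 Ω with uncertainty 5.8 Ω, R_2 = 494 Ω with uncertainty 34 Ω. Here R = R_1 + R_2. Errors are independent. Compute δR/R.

0.0507

Each term contributes (cᵢ δxᵢ)² to (δR)²:
  (δR_1)² = 33.6;  (δR_2)² = 1160
δR = √(1190) = 34.5 Ω
R = 680 Ω, so δR/R = 34.5/680 = 0.0507.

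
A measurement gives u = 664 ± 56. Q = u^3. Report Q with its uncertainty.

Q ∝ u^3, so δQ/Q = |3| · δu/u = 3 × 0.0843 = 0.253.
Q = 2.93e+08, so δQ = 0.253 × 2.93e+08 = 7.41e+07.

(2.93 ± 0.741) × 10^8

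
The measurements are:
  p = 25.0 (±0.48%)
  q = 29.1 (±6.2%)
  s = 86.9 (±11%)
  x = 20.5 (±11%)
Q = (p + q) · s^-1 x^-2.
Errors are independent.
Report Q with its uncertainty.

Let u = p + q = 54.1. δu = √(δp² + δq²) = √(0.0144 + 3.26) = 1.81, so δu/u = 0.0334.
Q is then a monomial in u, s, x:
δQ/Q = √((δu/u)² + (-1·δs/s)² + (-2·δx/x)²) = √(0.00112 + 0.0121 + 0.0484) = 0.248
Q = 0.00148, so δQ = 0.248 × 0.00148 = 0.000368.

0.00148 ± 0.000368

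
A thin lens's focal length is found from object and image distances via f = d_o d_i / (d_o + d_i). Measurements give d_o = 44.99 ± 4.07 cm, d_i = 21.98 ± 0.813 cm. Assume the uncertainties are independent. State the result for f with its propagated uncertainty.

14.77 ± 0.572 cm

∂f/∂d_o = (d_i/(d_o+d_i))² = 0.108;  ∂f/∂d_i = (d_o/(d_o+d_i))² = 0.451
δf = √((∂f/∂d_o · δd_o)² + (∂f/∂d_i · δd_i)²) = √(0.192 + 0.135) = 0.572 cm
f = 14.77 cm.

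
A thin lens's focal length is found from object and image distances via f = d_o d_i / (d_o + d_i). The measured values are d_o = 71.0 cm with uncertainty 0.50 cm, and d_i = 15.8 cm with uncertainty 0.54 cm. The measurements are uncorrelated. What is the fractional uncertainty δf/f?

0.0280

∂f/∂d_o = (d_i/(d_o+d_i))² = 0.0331;  ∂f/∂d_i = (d_o/(d_o+d_i))² = 0.669
δf = √((∂f/∂d_o · δd_o)² + (∂f/∂d_i · δd_i)²) = √(0.000274 + 0.131) = 0.362 cm
f = 12.9 cm, so δf/f = 0.362/12.9 = 0.0280.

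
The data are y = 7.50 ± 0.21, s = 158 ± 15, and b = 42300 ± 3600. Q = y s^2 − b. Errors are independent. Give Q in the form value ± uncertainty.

Let p = y·s^2 = 1.87e+05. δp/p = √((1·δy/y)² + (2·δs/s)²) = √(0.000784 + 0.0361) = 0.192, so δp = 35900.
Q = p − b: δQ = √(δp² + δb²) = √(1.29e+09 + 1.3e+07) = 36100
Q = 1.45e+05.

(1.45 ± 0.361) × 10^5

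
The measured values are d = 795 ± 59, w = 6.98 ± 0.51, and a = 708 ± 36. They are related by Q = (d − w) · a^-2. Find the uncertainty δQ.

0.000199

Let u = d − w = 788. δu = √(δd² + δw²) = √(3480 + 0.260) = 59.0, so δu/u = 0.0749.
Q is then a monomial in u, a:
δQ/Q = √((δu/u)² + (-2·δa/a)²) = √(0.00561 + 0.0103) = 0.126
Q = 0.00157, so δQ = 0.126 × 0.00157 = 0.000199.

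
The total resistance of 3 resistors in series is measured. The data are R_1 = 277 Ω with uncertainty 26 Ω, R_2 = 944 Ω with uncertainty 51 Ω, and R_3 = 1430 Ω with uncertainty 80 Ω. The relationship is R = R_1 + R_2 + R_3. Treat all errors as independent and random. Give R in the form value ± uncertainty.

2650 ± 98.4 Ω

Absolute uncertainties add in quadrature for a linear combination:
  (δR_1)² = 676;  (δR_2)² = 2600;  (δR_3)² = 6400
δR = √(9680) = 98.4 Ω
R = 2650 Ω.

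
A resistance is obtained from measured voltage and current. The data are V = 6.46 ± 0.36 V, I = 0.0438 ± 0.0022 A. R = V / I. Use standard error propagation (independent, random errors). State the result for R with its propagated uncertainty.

147 ± 11.1 Ω

Products/powers → add relative errors in quadrature, weighted by exponent:
  (1·δV/V)² = (1×0.0557)² = 0.00311;  (-1·δI/I)² = (-1×0.0502)² = 0.00252
δR/R = √(0.00563) = 0.0750
R = 147 Ω, so δR = 0.0750 × 147 = 11.1 Ω.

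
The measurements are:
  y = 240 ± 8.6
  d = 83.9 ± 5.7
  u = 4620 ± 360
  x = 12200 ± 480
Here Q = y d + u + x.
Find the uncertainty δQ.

Let p = y·d = 20100. δp/p = √((1·δy/y)² + (1·δd/d)²) = √(0.00128 + 0.00462) = 0.0768, so δp = 1550.
Q = p + u + x: δQ = √(δp² + δu² + δx²) = √(2.39e+06 + 1.3e+05 + 2.3e+05) = 1660

1660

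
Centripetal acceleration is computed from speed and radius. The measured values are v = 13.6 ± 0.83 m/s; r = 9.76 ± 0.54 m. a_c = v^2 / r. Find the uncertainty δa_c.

2.54 m/s^2

a_c is a product of powers, so relative uncertainties combine in quadrature:
  (2·δv/v)² = (2×0.0610)² = 0.0149;  (-1·δr/r)² = (-1×0.0553)² = 0.00306
δa_c/a_c = √(0.0180) = 0.134
a_c = 19.0 m/s^2, so δa_c = 0.134 × 19.0 = 2.54 m/s^2.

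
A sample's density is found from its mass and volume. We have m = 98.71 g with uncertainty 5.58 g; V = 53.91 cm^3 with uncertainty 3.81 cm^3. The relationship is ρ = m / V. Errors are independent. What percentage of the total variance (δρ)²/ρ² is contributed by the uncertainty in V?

61.0%

(δρ/ρ)² = (1·δm/m)² + (-1·δV/V)²
  m term: (1×0.0565)² = 0.00320
  V term: (-1×0.0707)² = 0.00499
Total = 0.00819. Share from V = 0.00499/0.00819 = 0.610.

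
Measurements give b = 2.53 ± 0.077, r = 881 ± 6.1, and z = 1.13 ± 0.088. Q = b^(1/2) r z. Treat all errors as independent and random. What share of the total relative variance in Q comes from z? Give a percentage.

95.6%

(δQ/Q)² = (½·δb/b)² + (1·δr/r)² + (1·δz/z)²
  b term: (0.5×0.0304)² = 0.000232
  r term: (1×0.00692)² = 4.79e-05
  z term: (1×0.0779)² = 0.00606
Total = 0.00634. Share from z = 0.00606/0.00634 = 0.956.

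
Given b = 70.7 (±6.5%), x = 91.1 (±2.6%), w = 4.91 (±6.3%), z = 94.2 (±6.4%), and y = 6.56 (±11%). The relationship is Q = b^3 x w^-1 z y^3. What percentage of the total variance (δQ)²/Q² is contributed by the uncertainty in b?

(δQ/Q)² = (3·δb/b)² + (1·δx/x)² + (-1·δw/w)² + (1·δz/z)² + (3·δy/y)²
  b term: (3×0.0650)² = 0.0380
  x term: (1×0.0260)² = 0.000676
  w term: (-1×0.0630)² = 0.00397
  z term: (1×0.0640)² = 0.00410
  y term: (3×0.110)² = 0.109
Total = 0.156. Share from b = 0.0380/0.156 = 0.244.

24.4%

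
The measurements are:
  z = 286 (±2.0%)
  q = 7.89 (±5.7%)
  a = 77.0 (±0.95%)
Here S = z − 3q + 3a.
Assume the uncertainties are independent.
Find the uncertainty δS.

For a sum/difference, combine absolute errors in quadrature:
  (δz)² = 32.7;  (3·δq)² = 1.82;  (3·δa)² = 4.82
δS = √(39.4) = 6.27

6.27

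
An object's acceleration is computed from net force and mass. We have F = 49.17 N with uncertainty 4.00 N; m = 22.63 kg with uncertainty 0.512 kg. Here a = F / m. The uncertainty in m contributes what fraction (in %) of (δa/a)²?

(δa/a)² = (1·δF/F)² + (-1·δm/m)²
  F term: (1×0.0814)² = 0.00662
  m term: (-1×0.0226)² = 0.000512
Total = 0.00713. Share from m = 0.000512/0.00713 = 0.0718.

7.18%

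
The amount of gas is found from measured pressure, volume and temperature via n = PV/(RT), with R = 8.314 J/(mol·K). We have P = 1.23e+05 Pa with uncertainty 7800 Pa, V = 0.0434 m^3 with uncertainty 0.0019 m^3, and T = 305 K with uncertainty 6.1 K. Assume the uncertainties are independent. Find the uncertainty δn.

0.168 mol

Since n is a product/quotient, work with relative uncertainties:
  (1·δP/P)² = (1×0.0634)² = 0.00402;  (1·δV/V)² = (1×0.0438)² = 0.00192;  (-1·δT/T)² = (-1×0.0200)² = 0.000400
δn/n = √(0.00634) = 0.0796
n = 2.11 mol, so δn = 0.0796 × 2.11 = 0.168 mol.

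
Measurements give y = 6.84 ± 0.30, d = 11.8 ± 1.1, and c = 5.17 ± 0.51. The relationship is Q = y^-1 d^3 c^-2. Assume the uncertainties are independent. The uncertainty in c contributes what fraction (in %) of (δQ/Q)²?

32.7%

(δQ/Q)² = (-1·δy/y)² + (3·δd/d)² + (-2·δc/c)²
  y term: (-1×0.0439)² = 0.00192
  d term: (3×0.0932)² = 0.0782
  c term: (-2×0.0986)² = 0.0389
Total = 0.119. Share from c = 0.0389/0.119 = 0.327.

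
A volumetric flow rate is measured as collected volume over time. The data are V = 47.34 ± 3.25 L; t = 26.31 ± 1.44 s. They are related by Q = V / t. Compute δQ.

0.158 L/s

Since Q is a product/quotient, work with relative uncertainties:
  (1·δV/V)² = (1×0.0687)² = 0.00471;  (-1·δt/t)² = (-1×0.0547)² = 0.00300
δQ/Q = √(0.00771) = 0.0878
Q = 1.799 L/s, so δQ = 0.0878 × 1.799 = 0.158 L/s.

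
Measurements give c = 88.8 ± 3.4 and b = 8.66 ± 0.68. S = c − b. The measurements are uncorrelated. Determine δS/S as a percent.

Absolute uncertainties add in quadrature for a linear combination:
  (δc)² = 11.6;  (δb)² = 0.462
δS = √(12.0) = 3.47
S = 80.1, so δS/S = 3.47/80.1 = 0.0433.

4.33%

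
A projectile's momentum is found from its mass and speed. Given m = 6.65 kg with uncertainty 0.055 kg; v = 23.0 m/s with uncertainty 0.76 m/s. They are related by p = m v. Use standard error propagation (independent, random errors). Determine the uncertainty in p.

p is a product of powers, so relative uncertainties combine in quadrature:
  (1·δm/m)² = (1×0.00827)² = 6.84e-05;  (1·δv/v)² = (1×0.0330)² = 0.00109
δp/p = √(0.00116) = 0.0341
p = 153 kg·m/s, so δp = 0.0341 × 153 = 5.21 kg·m/s.

5.21 kg·m/s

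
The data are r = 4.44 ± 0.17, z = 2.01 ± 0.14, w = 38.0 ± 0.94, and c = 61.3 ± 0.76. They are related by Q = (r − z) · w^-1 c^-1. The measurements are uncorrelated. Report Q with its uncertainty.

(1.04 ± 0.0989) × 10^-3

Let u = r − z = 2.43. δu = √(δr² + δz²) = √(0.0289 + 0.0196) = 0.220, so δu/u = 0.0906.
Q is then a monomial in u, w, c:
δQ/Q = √((δu/u)² + (-1·δw/w)² + (-1·δc/c)²) = √(0.00821 + 0.000612 + 0.000154) = 0.0948
Q = 0.00104, so δQ = 0.0948 × 0.00104 = 9.89e-05.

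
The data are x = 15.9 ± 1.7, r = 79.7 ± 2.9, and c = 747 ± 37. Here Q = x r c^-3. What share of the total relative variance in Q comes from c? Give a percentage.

63.4%

(δQ/Q)² = (1·δx/x)² + (1·δr/r)² + (-3·δc/c)²
  x term: (1×0.107)² = 0.0114
  r term: (1×0.0364)² = 0.00132
  c term: (-3×0.0495)² = 0.0221
Total = 0.0348. Share from c = 0.0221/0.0348 = 0.634.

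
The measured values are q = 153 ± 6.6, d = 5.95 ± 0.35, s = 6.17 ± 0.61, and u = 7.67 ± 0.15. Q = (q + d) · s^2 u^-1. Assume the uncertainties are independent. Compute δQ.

160

Let w = q + d = 159. δw = √(δq² + δd²) = √(43.6 + 0.122) = 6.61, so δw/w = 0.0416.
Q is then a monomial in w, s, u:
δQ/Q = √((δw/w)² + (2·δs/s)² + (-1·δu/u)²) = √(0.00173 + 0.0391 + 0.000382) = 0.203
Q = 789, so δQ = 0.203 × 789 = 160.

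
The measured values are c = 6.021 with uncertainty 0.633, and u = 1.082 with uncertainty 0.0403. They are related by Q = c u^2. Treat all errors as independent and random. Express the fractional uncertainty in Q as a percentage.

12.9%

Relative error in a monomial: (δQ/Q)² = Σ (nᵢ · δxᵢ/xᵢ)².
  (1·δc/c)² = (1×0.105)² = 0.0111;  (2·δu/u)² = (2×0.0372)² = 0.00555
δQ/Q = √(0.0166) = 0.129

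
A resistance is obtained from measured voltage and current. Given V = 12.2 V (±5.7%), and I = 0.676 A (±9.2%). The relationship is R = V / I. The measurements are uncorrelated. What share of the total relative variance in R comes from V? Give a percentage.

(δR/R)² = (1·δV/V)² + (-1·δI/I)²
  V term: (1×0.0570)² = 0.00325
  I term: (-1×0.0920)² = 0.00846
Total = 0.0117. Share from V = 0.00325/0.0117 = 0.277.

27.7%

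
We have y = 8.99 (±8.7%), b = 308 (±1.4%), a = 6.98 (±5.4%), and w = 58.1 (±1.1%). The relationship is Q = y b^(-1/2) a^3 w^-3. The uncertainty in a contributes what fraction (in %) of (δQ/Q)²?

(δQ/Q)² = (1·δy/y)² + (−½·δb/b)² + (3·δa/a)² + (-3·δw/w)²
  y term: (1×0.0870)² = 0.00757
  b term: (-0.5×0.0140)² = 4.9e-05
  a term: (3×0.0540)² = 0.0262
  w term: (-3×0.0110)² = 0.00109
Total = 0.0350. Share from a = 0.0262/0.0350 = 0.751.

75.1%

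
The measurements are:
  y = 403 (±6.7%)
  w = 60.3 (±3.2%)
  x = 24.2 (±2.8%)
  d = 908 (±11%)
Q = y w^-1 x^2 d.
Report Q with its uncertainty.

(3.55 ± 0.512) × 10^6

Q is a product of powers, so relative uncertainties combine in quadrature:
  (1·δy/y)² = (1×0.0670)² = 0.00449;  (-1·δw/w)² = (-1×0.0320)² = 0.00102;  (2·δx/x)² = (2×0.0280)² = 0.00314;  (1·δd/d)² = (1×0.110)² = 0.0121
δQ/Q = √(0.0207) = 0.144
Q = 3.55e+06, so δQ = 0.144 × 3.55e+06 = 5.12e+05.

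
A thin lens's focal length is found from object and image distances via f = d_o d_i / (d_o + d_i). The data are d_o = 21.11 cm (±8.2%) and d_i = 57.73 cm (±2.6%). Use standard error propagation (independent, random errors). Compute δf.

0.934 cm

∂f/∂d_o = (d_i/(d_o+d_i))² = 0.536;  ∂f/∂d_i = (d_o/(d_o+d_i))² = 0.0717
δf = √((∂f/∂d_o · δd_o)² + (∂f/∂d_i · δd_i)²) = √(0.861 + 0.0116) = 0.934 cm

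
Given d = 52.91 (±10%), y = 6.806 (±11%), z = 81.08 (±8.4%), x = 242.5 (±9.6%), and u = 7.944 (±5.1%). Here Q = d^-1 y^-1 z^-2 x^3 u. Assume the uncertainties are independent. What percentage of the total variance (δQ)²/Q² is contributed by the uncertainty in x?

(δQ/Q)² = (-1·δd/d)² + (-1·δy/y)² + (-2·δz/z)² + (3·δx/x)² + (1·δu/u)²
  d term: (-1×0.100)² = 0.0100
  y term: (-1×0.110)² = 0.0121
  z term: (-2×0.0840)² = 0.0282
  x term: (3×0.0960)² = 0.0829
  u term: (1×0.0510)² = 0.00260
Total = 0.136. Share from x = 0.0829/0.136 = 0.610.

61.0%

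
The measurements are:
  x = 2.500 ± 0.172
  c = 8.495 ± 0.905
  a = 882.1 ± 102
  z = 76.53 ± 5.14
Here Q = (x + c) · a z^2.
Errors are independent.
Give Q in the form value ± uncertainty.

Let u = x + c = 10.99. δu = √(δx² + δc²) = √(0.0296 + 0.819) = 0.921, so δu/u = 0.0838.
Q is then a monomial in u, a, z:
δQ/Q = √((δu/u)² + (1·δa/a)² + (2·δz/z)²) = √(0.00702 + 0.0134 + 0.0180) = 0.196
Q = 5.68e+07, so δQ = 0.196 × 5.68e+07 = 1.11e+07.

(5.680 ± 1.11) × 10^7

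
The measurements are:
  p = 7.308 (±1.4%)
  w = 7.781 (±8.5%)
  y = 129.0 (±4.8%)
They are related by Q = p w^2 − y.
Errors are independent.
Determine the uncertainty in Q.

Let h = p·w^2 = 442.5. δh/h = √((1·δp/p)² + (2·δw/w)²) = √(0.000196 + 0.0289) = 0.171, so δh = 75.5.
Q = h − y: δQ = √(δh² + δy²) = √(5700 + 38.3) = 75.7

75.7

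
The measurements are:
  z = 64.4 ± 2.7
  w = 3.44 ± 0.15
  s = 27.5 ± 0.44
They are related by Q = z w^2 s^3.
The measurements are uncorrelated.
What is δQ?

1.71e+06

Products/powers → add relative errors in quadrature, weighted by exponent:
  (1·δz/z)² = (1×0.0419)² = 0.00176;  (2·δw/w)² = (2×0.0436)² = 0.00761;  (3·δs/s)² = (3×0.0160)² = 0.00230
δQ/Q = √(0.0117) = 0.108
Q = 1.58e+07, so δQ = 0.108 × 1.58e+07 = 1.71e+06.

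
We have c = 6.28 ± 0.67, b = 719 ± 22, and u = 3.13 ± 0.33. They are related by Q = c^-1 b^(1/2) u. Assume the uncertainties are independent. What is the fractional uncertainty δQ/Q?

Since Q is a product/quotient, work with relative uncertainties:
  (-1·δc/c)² = (-1×0.107)² = 0.0114;  (½·δb/b)² = (0.5×0.0306)² = 0.000234;  (1·δu/u)² = (1×0.105)² = 0.0111
δQ/Q = √(0.0227) = 0.151

0.151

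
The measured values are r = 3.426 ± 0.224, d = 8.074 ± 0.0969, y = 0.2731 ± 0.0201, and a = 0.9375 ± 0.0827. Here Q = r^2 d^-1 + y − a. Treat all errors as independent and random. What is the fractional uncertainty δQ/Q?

Let p = r^2·d^-1 = 1.454. δp/p = √((2·δr/r)² + (-1·δd/d)²) = √(0.0171 + 0.000144) = 0.131, so δp = 0.191.
Q = p + y − a: δQ = √(δp² + δy² + δa²) = √(0.0364 + 0.000404 + 0.00684) = 0.209
Q = 0.7893, so δQ/Q = 0.209/0.7893 = 0.265.

0.265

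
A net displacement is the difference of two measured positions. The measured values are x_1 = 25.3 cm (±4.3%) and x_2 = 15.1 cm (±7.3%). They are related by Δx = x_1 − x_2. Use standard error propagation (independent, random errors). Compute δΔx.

Absolute uncertainties add in quadrature for a linear combination:
  (δx_1)² = 1.18;  (δx_2)² = 1.22
δΔx = √(2.40) = 1.55 cm

1.55 cm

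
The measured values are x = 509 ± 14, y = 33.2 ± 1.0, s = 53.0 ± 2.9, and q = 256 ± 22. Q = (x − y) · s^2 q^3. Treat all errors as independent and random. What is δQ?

Let u = x − y = 476. δu = √(δx² + δy²) = √(196 + 1.00) = 14.0, so δu/u = 0.0295.
Q is then a monomial in u, s, q:
δQ/Q = √((δu/u)² + (2·δs/s)² + (3·δq/q)²) = √(0.000870 + 0.0120 + 0.0665) = 0.282
Q = 2.24e+13, so δQ = 0.282 × 2.24e+13 = 6.31e+12.

6.31e+12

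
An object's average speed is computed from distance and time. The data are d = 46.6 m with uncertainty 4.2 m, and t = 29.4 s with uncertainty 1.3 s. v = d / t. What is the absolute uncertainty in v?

Products/powers → add relative errors in quadrature, weighted by exponent:
  (1·δd/d)² = (1×0.0901)² = 0.00812;  (-1·δt/t)² = (-1×0.0442)² = 0.00196
δv/v = √(0.0101) = 0.100
v = 1.59 m/s, so δv = 0.100 × 1.59 = 0.159 m/s.

0.159 m/s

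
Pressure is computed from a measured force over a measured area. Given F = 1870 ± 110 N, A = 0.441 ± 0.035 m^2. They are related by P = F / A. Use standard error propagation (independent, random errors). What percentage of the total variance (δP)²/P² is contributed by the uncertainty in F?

35.5%

(δP/P)² = (1·δF/F)² + (-1·δA/A)²
  F term: (1×0.0588)² = 0.00346
  A term: (-1×0.0794)² = 0.00630
Total = 0.00976. Share from F = 0.00346/0.00976 = 0.355.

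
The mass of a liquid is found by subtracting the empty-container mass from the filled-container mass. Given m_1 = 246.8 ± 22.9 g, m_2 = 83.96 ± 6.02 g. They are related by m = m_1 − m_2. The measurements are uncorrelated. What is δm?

Absolute uncertainties add in quadrature for a linear combination:
  (δm_1)² = 524;  (δm_2)² = 36.2
δm = √(561) = 23.7 g

23.7 g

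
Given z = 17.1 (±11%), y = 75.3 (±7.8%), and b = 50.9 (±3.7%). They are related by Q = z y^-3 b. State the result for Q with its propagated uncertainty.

For a monomial Q ∝ z, y^-3, b, fractional errors add in quadrature:
  (1·δz/z)² = (1×0.110)² = 0.0121;  (-3·δy/y)² = (-3×0.0780)² = 0.0548;  (1·δb/b)² = (1×0.0370)² = 0.00137
δQ/Q = √(0.0682) = 0.261
Q = 0.00204, so δQ = 0.261 × 0.00204 = 0.000532.

0.00204 ± 0.000532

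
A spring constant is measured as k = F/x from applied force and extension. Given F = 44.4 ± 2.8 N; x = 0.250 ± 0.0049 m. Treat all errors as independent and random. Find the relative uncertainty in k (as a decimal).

Relative error in a monomial: (δk/k)² = Σ (nᵢ · δxᵢ/xᵢ)².
  (1·δF/F)² = (1×0.0631)² = 0.00398;  (-1·δx/x)² = (-1×0.0196)² = 0.000384
δk/k = √(0.00436) = 0.0660

0.0660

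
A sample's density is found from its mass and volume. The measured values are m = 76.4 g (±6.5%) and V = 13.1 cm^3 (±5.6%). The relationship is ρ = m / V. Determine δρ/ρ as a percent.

8.58%

Since ρ is a product/quotient, work with relative uncertainties:
  (1·δm/m)² = (1×0.0650)² = 0.00423;  (-1·δV/V)² = (-1×0.0560)² = 0.00314
δρ/ρ = √(0.00736) = 0.0858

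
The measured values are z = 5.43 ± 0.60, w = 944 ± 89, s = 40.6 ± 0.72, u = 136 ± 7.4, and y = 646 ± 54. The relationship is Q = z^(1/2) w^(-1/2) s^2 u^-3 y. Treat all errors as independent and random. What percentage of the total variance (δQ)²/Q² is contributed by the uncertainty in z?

7.60%

(δQ/Q)² = (½·δz/z)² + (−½·δw/w)² + (2·δs/s)² + (-3·δu/u)² + (1·δy/y)²
  z term: (0.5×0.110)² = 0.00305
  w term: (-0.5×0.0943)² = 0.00222
  s term: (2×0.0177)² = 0.00126
  u term: (-3×0.0544)² = 0.0266
  y term: (1×0.0836)² = 0.00699
Total = 0.0402. Share from z = 0.00305/0.0402 = 0.0760.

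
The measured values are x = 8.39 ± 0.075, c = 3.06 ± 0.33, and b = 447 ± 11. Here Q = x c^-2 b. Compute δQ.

Each factor contributes (exponent × relative error)² to (δQ/Q)²:
  (1·δx/x)² = (1×0.00894)² = 7.99e-05;  (-2·δc/c)² = (-2×0.108)² = 0.0465;  (1·δb/b)² = (1×0.0246)² = 0.000606
δQ/Q = √(0.0472) = 0.217
Q = 401, so δQ = 0.217 × 401 = 87.0.

87.0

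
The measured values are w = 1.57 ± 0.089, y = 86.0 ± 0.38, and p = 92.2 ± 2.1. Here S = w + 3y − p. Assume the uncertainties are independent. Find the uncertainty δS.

2.39

S is a linear combination, so absolute uncertainties add in quadrature:
  (δw)² = 0.00792;  (3·δy)² = 1.30;  (δp)² = 4.41
δS = √(5.72) = 2.39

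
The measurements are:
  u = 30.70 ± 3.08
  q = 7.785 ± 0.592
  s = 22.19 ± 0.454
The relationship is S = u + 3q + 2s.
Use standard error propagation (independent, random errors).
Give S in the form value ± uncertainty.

Absolute uncertainties add in quadrature for a linear combination:
  (δu)² = 9.49;  (3·δq)² = 3.15;  (2·δs)² = 0.824
δS = √(13.5) = 3.67
S = 98.44.

98.44 ± 3.67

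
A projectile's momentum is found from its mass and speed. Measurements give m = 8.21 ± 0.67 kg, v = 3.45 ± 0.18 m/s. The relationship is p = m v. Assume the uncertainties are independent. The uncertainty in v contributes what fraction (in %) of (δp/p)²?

(δp/p)² = (1·δm/m)² + (1·δv/v)²
  m term: (1×0.0816)² = 0.00666
  v term: (1×0.0522)² = 0.00272
Total = 0.00938. Share from v = 0.00272/0.00938 = 0.290.

29.0%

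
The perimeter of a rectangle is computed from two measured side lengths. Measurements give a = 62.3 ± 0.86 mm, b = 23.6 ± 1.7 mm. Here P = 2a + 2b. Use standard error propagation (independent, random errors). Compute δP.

3.81 mm

P is a linear combination, so absolute uncertainties add in quadrature:
  (2·δa)² = 2.96;  (2·δb)² = 11.6
δP = √(14.5) = 3.81 mm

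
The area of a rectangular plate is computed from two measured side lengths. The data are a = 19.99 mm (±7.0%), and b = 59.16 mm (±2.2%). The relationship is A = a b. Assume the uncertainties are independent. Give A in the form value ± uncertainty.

1183 ± 86.8 mm^2

A is a product of powers, so relative uncertainties combine in quadrature:
  (1·δa/a)² = (1×0.0700)² = 0.00490;  (1·δb/b)² = (1×0.0220)² = 0.000484
δA/A = √(0.00538) = 0.0734
A = 1183 mm^2, so δA = 0.0734 × 1183 = 86.8 mm^2.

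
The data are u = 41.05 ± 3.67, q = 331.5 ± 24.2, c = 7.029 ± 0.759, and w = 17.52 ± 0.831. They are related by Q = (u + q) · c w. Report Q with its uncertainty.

Let h = u + q = 372.6. δh = √(δu² + δq²) = √(13.5 + 586) = 24.5, so δh/h = 0.0657.
Q is then a monomial in h, c, w:
δQ/Q = √((δh/h)² + (1·δc/c)² + (1·δw/w)²) = √(0.00432 + 0.0117 + 0.00225) = 0.135
Q = 45880, so δQ = 0.135 × 45880 = 6190.

45880 ± 6190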